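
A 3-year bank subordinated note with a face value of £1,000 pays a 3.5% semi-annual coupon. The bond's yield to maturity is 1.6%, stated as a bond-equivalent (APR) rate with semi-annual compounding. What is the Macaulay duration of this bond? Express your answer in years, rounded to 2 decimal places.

2.88 years

Periodic yield y = 0.008. Discount each cash flow and weight by its period:
  t   CF        PV=CF/(1+0.008)^t    t·PV
  1        17.50        17.3611        17.3611
  2        17.50        17.2233        34.4466
  3        17.50        17.0866        51.2599
  4        17.50        16.9510        67.8041
  5        17.50        16.8165        84.0825
  6     1,017.50       969.9989     5,819.9932
  Σ                  1,055.4374     6,074.9474
Price P = Σ PV = 1,055.4374.
Macaulay duration = Σ(t·PV) / P = 6,074.9474 / 1,055.4374 = 5.75586 half-year periods.
In years: 5.75586 / 2 = 2.87793 years.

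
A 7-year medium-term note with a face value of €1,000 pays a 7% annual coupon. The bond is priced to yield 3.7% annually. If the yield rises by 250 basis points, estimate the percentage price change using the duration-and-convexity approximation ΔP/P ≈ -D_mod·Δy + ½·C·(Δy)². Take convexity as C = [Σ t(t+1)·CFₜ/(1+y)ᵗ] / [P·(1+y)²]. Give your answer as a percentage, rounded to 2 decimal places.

-12.91%

With y = 0.037:
  t   CF        PV=CF/(1+0.037)^t    t·PV        t(t+1)·PV
  1        70.00        67.5024        67.5024         135.0048
  2        70.00        65.0939       130.1879         390.5636
  3        70.00        62.7714       188.3142         753.2567
  4        70.00        60.5317       242.1269       1,210.6344
  5        70.00        58.3720       291.8598       1,751.1587
  6        70.00        56.2893       337.7355       2,364.1487
  7     1,070.00       829.7218     5,808.0524      46,464.4189
  Σ                  1,200.2824     7,065.7790      53,069.1859
P = 1,200.2824; D_Mac = 5.88676 yrs; D_mod = 5.67672 yrs; C = 41.11511.
Duration effect: -5.67672 × (+0.025) = -0.141918
Convexity effect: 0.5 × 41.11511 × (0.025)² = +0.0128485
ΔP/P ≈ -0.141918 + 0.0128485 = -0.129070 = -12.9070%.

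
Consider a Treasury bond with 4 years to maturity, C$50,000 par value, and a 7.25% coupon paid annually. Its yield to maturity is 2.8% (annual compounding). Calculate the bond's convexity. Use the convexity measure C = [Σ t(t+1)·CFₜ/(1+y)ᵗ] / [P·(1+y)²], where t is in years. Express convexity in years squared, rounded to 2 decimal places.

16.68

With y = 0.028:
  t   CF        PV=CF/(1+0.028)^t    t·PV        t(t+1)·PV
  1     3,625.00     3,526.2646     3,526.2646       7,052.5292
  2     3,625.00     3,430.2185     6,860.4369      20,581.3108
  3     3,625.00     3,336.7884    10,010.3652      40,041.4608
  4    53,625.00    48,016.9805   192,067.9221     960,339.6103
  Σ                 58,310.2520   212,464.9888   1,028,014.9112
P = 58,310.2520.
Convexity = Σ t(t+1)·PV / [P·(1+y)²] = 1,028,014.9112 / (58,310.2520 × 1.056784) = 16.68277.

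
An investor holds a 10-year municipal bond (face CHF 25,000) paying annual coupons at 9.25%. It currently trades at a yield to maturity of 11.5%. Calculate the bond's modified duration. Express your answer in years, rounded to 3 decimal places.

6.010 years

Periodic yield y = 0.115. First find Macaulay duration:
  t   CF        PV=CF/(1+0.115)^t    t·PV
  1     2,312.50     2,073.9910     2,073.9910
  2     2,312.50     1,860.0816     3,720.1633
  3     2,312.50     1,668.2347     5,004.7040
  4     2,312.50     1,496.1746     5,984.6983
  5     2,312.50     1,341.8606     6,709.3031
  6     2,312.50     1,203.4624     7,220.7746
  7     2,312.50     1,079.3385     7,555.3695
  8     2,312.50       968.0166     7,744.1328
  9     2,312.50       868.1763     7,813.5869
  10   27,312.50     9,196.2926    91,962.9259
  Σ                 21,755.6290   145,789.6493
P = 21,755.6290; Macaulay duration = 145,789.6493 / 21,755.6290 = 6.70124 years.
Modified duration = D_Mac / (1 + y) = 6.70124 / 1.115 = 6.01008 years.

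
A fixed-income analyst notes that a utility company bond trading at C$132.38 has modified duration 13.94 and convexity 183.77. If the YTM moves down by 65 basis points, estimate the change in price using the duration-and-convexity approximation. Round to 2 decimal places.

+C$12.51

Duration effect: -D_mod·Δy = -13.94 × (-0.0065) = +0.090610
Convexity effect: ½·C·(Δy)² = 0.5 × 183.77 × (-0.0065)² = +0.00388214125
ΔP/P ≈ +0.090610 + 0.00388214125 = +0.09449214125
ΔP ≈ 132.38 × (+0.09449214125) = +12.508869658675.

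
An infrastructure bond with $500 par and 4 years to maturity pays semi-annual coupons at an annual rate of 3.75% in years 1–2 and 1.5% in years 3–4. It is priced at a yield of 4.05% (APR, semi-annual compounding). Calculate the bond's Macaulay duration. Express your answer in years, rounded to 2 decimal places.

3.77 years

Periodic yield y = 0.02025. Discount each cash flow and weight by its period:
  t   CF        PV=CF/(1+0.02025)^t    t·PV
  1        9.375         9.1889         9.1889
  2        9.375         9.0065        18.0131
  3        9.375         8.8278        26.4833
  4        9.375         8.6526        34.6103
  5        3.750         3.3923        16.9617
  6        3.750         3.3250        19.9500
  7        3.750         3.2590        22.8130
  8      503.750       429.1037     3,432.8294
  Σ                    474.7558     3,580.8497
Price P = Σ PV = 474.7558.
Macaulay duration = Σ(t·PV) / P = 3,580.8497 / 474.7558 = 7.54251 half-year periods.
In years: 7.54251 / 2 = 3.77125 years.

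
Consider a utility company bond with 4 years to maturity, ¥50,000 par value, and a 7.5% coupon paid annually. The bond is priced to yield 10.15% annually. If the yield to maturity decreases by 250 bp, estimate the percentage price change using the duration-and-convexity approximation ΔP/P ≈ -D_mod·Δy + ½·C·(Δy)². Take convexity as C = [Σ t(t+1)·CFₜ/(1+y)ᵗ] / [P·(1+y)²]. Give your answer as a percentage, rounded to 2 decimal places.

+8.57%

With y = 0.1015:
  t   CF        PV=CF/(1+0.1015)^t    t·PV        t(t+1)·PV
  1     3,750.00     3,404.4485     3,404.4485       6,808.8970
  2     3,750.00     3,090.7385     6,181.4770      18,544.4311
  3     3,750.00     2,805.9360     8,417.8080      33,671.2322
  4    53,750.00    36,512.4069   146,049.6276     730,248.1380
  Σ                 45,813.5299   164,053.3612     789,272.6983
P = 45,813.5299; D_Mac = 3.58089 yrs; D_mod = 3.25092 yrs; C = 14.19921.
Duration effect: -3.25092 × (-0.025) = +0.081273
Convexity effect: 0.5 × 14.19921 × (-0.025)² = +0.0044373
ΔP/P ≈ +0.081273 + 0.0044373 = +0.085710 = +8.5710%.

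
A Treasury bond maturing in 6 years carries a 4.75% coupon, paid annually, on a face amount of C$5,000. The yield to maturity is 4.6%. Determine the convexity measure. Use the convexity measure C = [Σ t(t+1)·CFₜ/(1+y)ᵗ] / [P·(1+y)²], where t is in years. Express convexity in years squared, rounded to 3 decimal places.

32.988

With y = 0.046:
  t   CF        PV=CF/(1+0.046)^t    t·PV        t(t+1)·PV
  1       237.50       227.0554       227.0554         454.1109
  2       237.50       217.0702       434.1404       1,302.4213
  3       237.50       207.5241       622.5723       2,490.2893
  4       237.50       198.3978       793.5912       3,967.9562
  5       237.50       189.6729       948.3643       5,690.1858
  6     5,237.50     3,998.8391    23,993.0345     167,951.2418
  Σ                  5,038.5595    27,018.7583     181,856.2053
P = 5,038.5595.
Convexity = Σ t(t+1)·PV / [P·(1+y)²] = 181,856.2053 / (5,038.5595 × 1.094116) = 32.98818.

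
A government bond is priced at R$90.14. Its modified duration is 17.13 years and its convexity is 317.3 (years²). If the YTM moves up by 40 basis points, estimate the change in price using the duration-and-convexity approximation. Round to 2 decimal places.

Duration effect: -D_mod·Δy = -17.13 × (+0.004) = -0.068520
Convexity effect: ½·C·(Δy)² = 0.5 × 317.3 × (0.004)² = +0.0025384
ΔP/P ≈ -0.068520 + 0.0025384 = -0.0659816
ΔP ≈ 90.14 × (-0.0659816) = -5.947581424.

-R$5.95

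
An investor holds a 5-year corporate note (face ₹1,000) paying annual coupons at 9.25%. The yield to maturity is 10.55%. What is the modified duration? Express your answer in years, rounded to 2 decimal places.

3.80 years

Periodic yield y = 0.1055. First find Macaulay duration:
  t   CF        PV=CF/(1+0.1055)^t    t·PV
  1        92.50        83.6725        83.6725
  2        92.50        75.6875       151.3750
  3        92.50        68.4645       205.3935
  4        92.50        61.9308       247.7232
  5     1,092.50       661.6491     3,308.2454
  Σ                    951.4045     3,996.4097
P = 951.4045; Macaulay duration = 3,996.4097 / 951.4045 = 4.20054 years.
Modified duration = D_Mac / (1 + y) = 4.20054 / 1.1055 = 3.79967 years.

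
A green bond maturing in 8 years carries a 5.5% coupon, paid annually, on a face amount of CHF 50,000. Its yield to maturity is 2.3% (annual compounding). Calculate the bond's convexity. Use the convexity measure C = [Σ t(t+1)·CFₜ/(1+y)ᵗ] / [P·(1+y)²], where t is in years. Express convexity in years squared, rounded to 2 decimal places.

55.47

With y = 0.023:
  t   CF        PV=CF/(1+0.023)^t    t·PV        t(t+1)·PV
  1     2,750.00     2,688.1720     2,688.1720       5,376.3441
  2     2,750.00     2,627.7342     5,255.4683      15,766.4049
  3     2,750.00     2,568.6551     7,705.9653      30,823.8611
  4     2,750.00     2,510.9043    10,043.6172      50,218.0858
  5     2,750.00     2,454.4519    12,272.2595      73,633.5569
  6     2,750.00     2,399.2687    14,395.6123     100,769.2861
  7     2,750.00     2,345.3262    16,417.2835     131,338.2680
  8    52,750.00    43,976.1691   351,809.3531   3,166,284.1776
  Σ                 61,570.6815   420,587.7312   3,574,209.9847
P = 61,570.6815.
Convexity = Σ t(t+1)·PV / [P·(1+y)²] = 3,574,209.9847 / (61,570.6815 × 1.046529) = 55.46957.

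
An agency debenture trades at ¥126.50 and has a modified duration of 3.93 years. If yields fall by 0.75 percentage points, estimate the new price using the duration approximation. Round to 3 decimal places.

¥130.229

Duration approximation: ΔP/P ≈ -D_mod · Δy = -3.93 × (-0.0075) = +0.029475.
New price ≈ 126.50 × (1 + 0.029475) = 130.2285875.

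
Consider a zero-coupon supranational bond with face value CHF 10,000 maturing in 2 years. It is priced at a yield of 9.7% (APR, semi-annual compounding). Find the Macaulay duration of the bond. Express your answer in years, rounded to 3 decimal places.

2.000 years

A zero-coupon bond has a single cash flow at maturity, so its Macaulay duration equals its maturity: 2 years.
(Equivalently: 4 semi-annual periods ÷ 2 = 2 years.)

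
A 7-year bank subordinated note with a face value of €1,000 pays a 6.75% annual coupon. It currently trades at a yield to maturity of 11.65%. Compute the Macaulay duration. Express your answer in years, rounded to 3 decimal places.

Periodic yield y = 0.1165. Discount each cash flow and weight by its year:
  t   CF        PV=CF/(1+0.1165)^t    t·PV
  1        67.50        60.4568        60.4568
  2        67.50        54.1485       108.2970
  3        67.50        48.4984       145.4953
  4        67.50        43.4379       173.7516
  5        67.50        38.9054       194.5271
  6        67.50        34.8459       209.0753
  7     1,067.50       493.5791     3,455.0539
  Σ                    773.8720     4,346.6570
Price P = Σ PV = 773.8720.
Macaulay duration = Σ(t·PV) / P = 4,346.6570 / 773.8720 = 5.61676 years.

5.617 years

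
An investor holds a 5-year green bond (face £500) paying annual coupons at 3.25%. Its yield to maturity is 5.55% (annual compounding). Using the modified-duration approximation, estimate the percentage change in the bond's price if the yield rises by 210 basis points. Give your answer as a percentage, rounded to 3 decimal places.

Periodic yield y = 0.0555. Modified duration first:
  t   CF        PV=CF/(1+0.0555)^t    t·PV
  1        16.25        15.3955        15.3955
  2        16.25        14.5860        29.1720
  3        16.25        13.8191        41.4572
  4        16.25        13.0924        52.3697
  5       516.25       394.0659     1,970.3296
  Σ                    450.9590     2,108.7241
P = 450.9590; D_Mac = 4.67609 yrs; D_mod = 4.67609/(1+0.0555) = 4.43021 yrs.
ΔP/P ≈ -D_mod · Δy = -4.43021 × (+0.021) = -0.093034 = -9.3034%.

-9.303%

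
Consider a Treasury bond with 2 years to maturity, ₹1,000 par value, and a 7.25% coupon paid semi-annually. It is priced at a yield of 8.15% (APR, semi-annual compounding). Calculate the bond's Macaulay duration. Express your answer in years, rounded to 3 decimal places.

1.897 years

Periodic yield y = 0.04075. Discount each cash flow and weight by its period:
  t   CF        PV=CF/(1+0.04075)^t    t·PV
  1        36.25        34.8307        34.8307
  2        36.25        33.4669        66.9338
  3        36.25        32.1565        96.4695
  4     1,036.25       883.2403     3,532.9611
  Σ                    983.6943     3,731.1950
Price P = Σ PV = 983.6943.
Macaulay duration = Σ(t·PV) / P = 3,731.1950 / 983.6943 = 3.79304 half-year periods.
In years: 3.79304 / 2 = 1.89652 years.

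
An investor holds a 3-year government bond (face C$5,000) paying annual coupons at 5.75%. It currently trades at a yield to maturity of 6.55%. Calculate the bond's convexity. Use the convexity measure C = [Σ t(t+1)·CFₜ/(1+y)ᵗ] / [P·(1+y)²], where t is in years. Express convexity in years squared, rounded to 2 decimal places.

With y = 0.0655:
  t   CF        PV=CF/(1+0.0655)^t    t·PV        t(t+1)·PV
  1       287.50       269.8264       269.8264         539.6527
  2       287.50       253.2392       506.4784       1,519.4352
  3     5,287.50     4,371.0927    13,113.2781      52,453.1126
  Σ                  4,894.1583    13,889.5829      54,512.2005
P = 4,894.1583.
Convexity = Σ t(t+1)·PV / [P·(1+y)²] = 54,512.2005 / (4,894.1583 × 1.135290) = 9.81090.

9.81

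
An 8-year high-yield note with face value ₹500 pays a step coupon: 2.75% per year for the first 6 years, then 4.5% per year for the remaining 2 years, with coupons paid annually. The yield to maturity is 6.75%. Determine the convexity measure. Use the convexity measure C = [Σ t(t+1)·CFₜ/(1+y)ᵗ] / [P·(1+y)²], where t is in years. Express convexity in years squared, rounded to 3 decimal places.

54.523

With y = 0.0675:
  t   CF        PV=CF/(1+0.0675)^t    t·PV        t(t+1)·PV
  1        13.75        12.8806        12.8806          25.7611
  2        13.75        12.0661        24.1322          72.3966
  3        13.75        11.3031        33.9094         135.6377
  4        13.75        10.5884        42.3537         211.7684
  5        13.75         9.9189        49.5945         297.5668
  6        13.75         9.2917        55.7502         390.2516
  7        22.50        14.2432        99.7023         797.6188
  8       522.50       309.8441     2,478.7528      22,308.7749
  Σ                    390.1361     2,797.0757      24,239.7759
P = 390.1361.
Convexity = Σ t(t+1)·PV / [P·(1+y)²] = 24,239.7759 / (390.1361 × 1.139556) = 54.52262.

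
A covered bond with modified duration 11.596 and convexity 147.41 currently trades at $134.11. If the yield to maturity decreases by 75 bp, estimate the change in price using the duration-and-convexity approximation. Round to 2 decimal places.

Duration effect: -D_mod·Δy = -11.596 × (-0.0075) = +0.086970
Convexity effect: ½·C·(Δy)² = 0.5 × 147.41 × (-0.0075)² = +0.00414590625
ΔP/P ≈ +0.086970 + 0.00414590625 = +0.09111590625
ΔP ≈ 134.11 × (+0.09111590625) = +12.2195541871875.

+$12.22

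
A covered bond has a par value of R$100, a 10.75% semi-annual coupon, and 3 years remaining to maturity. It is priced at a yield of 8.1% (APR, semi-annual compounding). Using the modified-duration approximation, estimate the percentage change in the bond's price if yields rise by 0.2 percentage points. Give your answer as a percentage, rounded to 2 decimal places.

-0.51%

Periodic yield y = 0.0405. Modified duration first:
  t   CF        PV=CF/(1+0.0405)^t    t·PV
  1        5.375         5.1658         5.1658
  2        5.375         4.9647         9.9294
  3        5.375         4.7715        14.3144
  4        5.375         4.5857        18.3430
  5        5.375         4.4073        22.0363
  6      105.375        83.0396       498.2374
  Σ                    106.9345       568.0263
P = 106.9345; D_Mac = 5.31191 half-year periods = 2.65595 yrs; D_mod = 2.65595/(1+0.0405) = 2.55257 yrs.
ΔP/P ≈ -D_mod · Δy = -2.55257 × (+0.002) = -0.005105 = -0.5105%.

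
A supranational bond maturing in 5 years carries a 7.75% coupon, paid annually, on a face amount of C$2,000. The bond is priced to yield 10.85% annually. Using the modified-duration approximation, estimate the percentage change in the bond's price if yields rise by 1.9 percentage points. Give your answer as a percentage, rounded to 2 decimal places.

-7.34%

Periodic yield y = 0.1085. Modified duration first:
  t   CF        PV=CF/(1+0.1085)^t    t·PV
  1       155.00       139.8286       139.8286
  2       155.00       126.1422       252.2843
  3       155.00       113.7954       341.3861
  4       155.00       102.6571       410.6283
  5     2,155.00     1,287.5639     6,437.8194
  Σ                  1,769.9871     7,581.9468
P = 1,769.9871; D_Mac = 4.28362 yrs; D_mod = 4.28362/(1+0.1085) = 3.86434 yrs.
ΔP/P ≈ -D_mod · Δy = -3.86434 × (+0.019) = -0.073422 = -7.3422%.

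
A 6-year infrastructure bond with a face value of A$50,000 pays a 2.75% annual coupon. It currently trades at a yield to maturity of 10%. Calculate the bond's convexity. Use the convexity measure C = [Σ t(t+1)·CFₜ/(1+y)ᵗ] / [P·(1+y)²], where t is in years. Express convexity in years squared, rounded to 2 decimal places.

31.02

With y = 0.1:
  t   CF        PV=CF/(1+0.1)^t    t·PV        t(t+1)·PV
  1     1,375.00     1,250.0000     1,250.0000       2,500.0000
  2     1,375.00     1,136.3636     2,272.7273       6,818.1818
  3     1,375.00     1,033.0579     3,099.1736      12,396.6942
  4     1,375.00       939.1435     3,756.5740      18,782.8700
  5     1,375.00       853.7668     4,268.8341      25,613.0046
  6    51,375.00    28,999.8482   173,999.0889   1,217,993.6226
  Σ                 34,212.1800   188,646.3979   1,284,104.3732
P = 34,212.1800.
Convexity = Σ t(t+1)·PV / [P·(1+y)²] = 1,284,104.3732 / (34,212.1800 × 1.210000) = 31.01946.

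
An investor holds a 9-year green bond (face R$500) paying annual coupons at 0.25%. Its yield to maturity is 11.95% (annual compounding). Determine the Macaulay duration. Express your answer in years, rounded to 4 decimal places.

Periodic yield y = 0.1195. Discount each cash flow and weight by its year:
  t   CF        PV=CF/(1+0.1195)^t    t·PV
  1         1.25         1.1166         1.1166
  2         1.25         0.9974         1.9948
  3         1.25         0.8909         2.6728
  4         1.25         0.7958         3.1833
  5         1.25         0.7109         3.5543
  6         1.25         0.6350         3.8099
  7         1.25         0.5672         3.9704
  8         1.25         0.5067         4.0533
  9       501.25       181.4836     1,633.3528
  Σ                    187.7041     1,657.7082
Price P = Σ PV = 187.7041.
Macaulay duration = Σ(t·PV) / P = 1,657.7082 / 187.7041 = 8.83150 years.

8.8315 years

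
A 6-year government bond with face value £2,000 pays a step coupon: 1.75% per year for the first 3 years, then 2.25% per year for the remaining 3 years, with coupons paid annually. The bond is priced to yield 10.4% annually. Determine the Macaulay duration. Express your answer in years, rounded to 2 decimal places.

Periodic yield y = 0.104. Discount each cash flow and weight by its year:
  t   CF        PV=CF/(1+0.104)^t    t·PV
  1        35.00        31.7029        31.7029
  2        35.00        28.7164        57.4328
  3        35.00        26.0112        78.0337
  4        45.00        30.2926       121.1703
  5        45.00        27.4389       137.1946
  6     2,045.00     1,129.4808     6,776.8851
  Σ                  1,273.6429     7,202.4194
Price P = Σ PV = 1,273.6429.
Macaulay duration = Σ(t·PV) / P = 7,202.4194 / 1,273.6429 = 5.65498 years.

5.65 years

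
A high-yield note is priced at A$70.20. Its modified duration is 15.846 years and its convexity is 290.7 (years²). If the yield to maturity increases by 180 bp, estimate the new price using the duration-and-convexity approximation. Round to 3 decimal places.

A$53.483

Duration effect: -D_mod·Δy = -15.846 × (+0.018) = -0.285228
Convexity effect: ½·C·(Δy)² = 0.5 × 290.7 × (0.018)² = +0.0470934
ΔP/P ≈ -0.285228 + 0.0470934 = -0.2381346
New price ≈ 70.20 × (1 - 0.2381346) = 53.48295108.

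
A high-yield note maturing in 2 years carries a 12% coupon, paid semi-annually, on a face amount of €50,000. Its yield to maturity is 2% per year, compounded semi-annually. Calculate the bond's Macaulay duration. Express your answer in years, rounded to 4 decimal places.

1.8519 years

Periodic yield y = 0.01. Discount each cash flow and weight by its period:
  t   CF        PV=CF/(1+0.01)^t    t·PV
  1     3,000.00     2,970.2970     2,970.2970
  2     3,000.00     2,940.8881     5,881.7763
  3     3,000.00     2,911.7704     8,735.3113
  4    53,000.00    50,931.9583   203,727.8330
  Σ                 59,754.9139   221,315.2177
Price P = Σ PV = 59,754.9139.
Macaulay duration = Σ(t·PV) / P = 221,315.2177 / 59,754.9139 = 3.70372 half-year periods.
In years: 3.70372 / 2 = 1.85186 years.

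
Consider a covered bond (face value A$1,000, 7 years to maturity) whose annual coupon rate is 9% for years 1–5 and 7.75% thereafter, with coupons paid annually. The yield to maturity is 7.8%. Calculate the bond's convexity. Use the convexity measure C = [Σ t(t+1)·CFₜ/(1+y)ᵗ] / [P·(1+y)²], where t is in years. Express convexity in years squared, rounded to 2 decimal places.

With y = 0.078:
  t   CF        PV=CF/(1+0.078)^t    t·PV        t(t+1)·PV
  1        90.00        83.4879        83.4879         166.9759
  2        90.00        77.4471       154.8941         464.6824
  3        90.00        71.8433       215.5299         862.1195
  4        90.00        66.6450       266.5799       1,332.8997
  5        90.00        61.8228       309.1140       1,854.6841
  6        77.50        49.3843       296.3060       2,074.1417
  7     1,077.50       636.9216     4,458.4509      35,667.6076
  Σ                  1,047.5520     5,784.3628      42,423.1109
P = 1,047.5520.
Convexity = Σ t(t+1)·PV / [P·(1+y)²] = 42,423.1109 / (1,047.5520 × 1.162084) = 34.84893.

34.85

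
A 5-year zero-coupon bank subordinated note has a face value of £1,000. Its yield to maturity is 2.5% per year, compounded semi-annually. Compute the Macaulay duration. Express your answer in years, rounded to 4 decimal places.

5.0000 years

A zero-coupon bond has a single cash flow at maturity, so its Macaulay duration equals its maturity: 5 years.
(Equivalently: 10 semi-annual periods ÷ 2 = 5 years.)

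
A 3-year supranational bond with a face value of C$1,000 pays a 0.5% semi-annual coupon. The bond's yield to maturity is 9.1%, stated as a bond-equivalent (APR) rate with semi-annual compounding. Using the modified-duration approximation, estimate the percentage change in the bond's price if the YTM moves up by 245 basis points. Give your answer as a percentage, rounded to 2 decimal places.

-6.98%

Periodic yield y = 0.0455. Modified duration first:
  t   CF        PV=CF/(1+0.0455)^t    t·PV
  1         2.50         2.3912         2.3912
  2         2.50         2.2871         4.5743
  3         2.50         2.1876         6.5628
  4         2.50         2.0924         8.3696
  5         2.50         2.0013        10.0067
  6     1,002.50       767.6092     4,605.6551
  Σ                    778.5688     4,637.5596
P = 778.5688; D_Mac = 5.95652 half-year periods = 2.97826 yrs; D_mod = 2.97826/(1+0.0455) = 2.84865 yrs.
ΔP/P ≈ -D_mod · Δy = -2.84865 × (+0.0245) = -0.069792 = -6.9792%.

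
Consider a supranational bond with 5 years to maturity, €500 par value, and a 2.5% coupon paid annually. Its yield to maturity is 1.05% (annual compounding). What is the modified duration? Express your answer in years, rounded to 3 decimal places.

Periodic yield y = 0.0105. First find Macaulay duration:
  t   CF        PV=CF/(1+0.0105)^t    t·PV
  1        12.50        12.3701        12.3701
  2        12.50        12.2416        24.4832
  3        12.50        12.1144        36.3431
  4        12.50        11.9885        47.9540
  5       512.50       486.4210     2,432.1048
  Σ                    535.1355     2,553.2552
P = 535.1355; Macaulay duration = 2,553.2552 / 535.1355 = 4.77123 years.
Modified duration = D_Mac / (1 + y) = 4.77123 / 1.0105 = 4.72165 years.

4.722 years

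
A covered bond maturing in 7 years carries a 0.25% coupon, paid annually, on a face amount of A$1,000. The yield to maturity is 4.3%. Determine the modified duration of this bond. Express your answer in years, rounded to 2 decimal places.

Periodic yield y = 0.043. First find Macaulay duration:
  t   CF        PV=CF/(1+0.043)^t    t·PV
  1         2.50         2.3969         2.3969
  2         2.50         2.2981         4.5962
  3         2.50         2.2034         6.6101
  4         2.50         2.1125         8.4501
  5         2.50         2.0254        10.1272
  6         2.50         1.9419        11.6516
  7     1,002.50       746.6107     5,226.2751
  Σ                    759.5890     5,270.1072
P = 759.5890; Macaulay duration = 5,270.1072 / 759.5890 = 6.93810 years.
Modified duration = D_Mac / (1 + y) = 6.93810 / 1.043 = 6.65206 years.

6.65 years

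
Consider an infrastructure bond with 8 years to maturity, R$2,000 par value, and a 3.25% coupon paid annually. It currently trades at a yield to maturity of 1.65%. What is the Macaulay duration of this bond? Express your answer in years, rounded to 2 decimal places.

7.23 years

Periodic yield y = 0.0165. Discount each cash flow and weight by its year:
  t   CF        PV=CF/(1+0.0165)^t    t·PV
  1        65.00        63.9449        63.9449
  2        65.00        62.9069       125.8139
  3        65.00        61.8858       185.6575
  4        65.00        60.8813       243.5251
  5        65.00        59.8931       299.4653
  6        65.00        58.9209       353.5251
  7        65.00        57.9644       405.7511
  8     2,065.00     1,811.5945    14,492.7560
  Σ                  2,237.9918    16,170.4389
Price P = Σ PV = 2,237.9918.
Macaulay duration = Σ(t·PV) / P = 16,170.4389 / 2,237.9918 = 7.22542 years.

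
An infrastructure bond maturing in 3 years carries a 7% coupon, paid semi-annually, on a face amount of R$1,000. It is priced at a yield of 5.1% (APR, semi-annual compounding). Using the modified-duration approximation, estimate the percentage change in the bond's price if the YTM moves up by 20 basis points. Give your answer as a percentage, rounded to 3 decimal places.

-0.539%

Periodic yield y = 0.0255. Modified duration first:
  t   CF        PV=CF/(1+0.0255)^t    t·PV
  1        35.00        34.1297        34.1297
  2        35.00        33.2810        66.5621
  3        35.00        32.4535        97.3604
  4        35.00        31.6465       126.5859
  5        35.00        30.8596       154.2978
  6     1,035.00       889.8696     5,339.2175
  Σ                  1,052.2398     5,818.1533
P = 1,052.2398; D_Mac = 5.52930 half-year periods = 2.76465 yrs; D_mod = 2.76465/(1+0.0255) = 2.69591 yrs.
ΔP/P ≈ -D_mod · Δy = -2.69591 × (+0.002) = -0.005392 = -0.5392%.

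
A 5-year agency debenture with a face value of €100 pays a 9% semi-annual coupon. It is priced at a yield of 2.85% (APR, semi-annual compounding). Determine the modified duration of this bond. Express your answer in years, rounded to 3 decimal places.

4.192 years

Periodic yield y = 0.01425. First find Macaulay duration:
  t   CF        PV=CF/(1+0.01425)^t    t·PV
  1         4.50         4.4368         4.4368
  2         4.50         4.3744         8.7489
  3         4.50         4.3130        12.9389
  4         4.50         4.2524        17.0095
  5         4.50         4.1926        20.9632
  6         4.50         4.1337        24.8024
  7         4.50         4.0757        28.5296
  8         4.50         4.0184        32.1471
  9         4.50         3.9619        35.6574
  10      104.50        90.7123       907.1229
  Σ                    128.4712     1,092.3568
P = 128.4712; Macaulay duration = 1,092.3568 / 128.4712 = 8.50273 half-year periods = 4.25137 years.
Modified duration = D_Mac / (1 + y) = 4.25137 / 1.01425 = 4.19164 years.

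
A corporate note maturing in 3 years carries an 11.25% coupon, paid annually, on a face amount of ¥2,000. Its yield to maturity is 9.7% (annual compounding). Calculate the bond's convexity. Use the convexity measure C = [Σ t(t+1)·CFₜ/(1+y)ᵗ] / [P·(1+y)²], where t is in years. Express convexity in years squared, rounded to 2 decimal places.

8.70

With y = 0.097:
  t   CF        PV=CF/(1+0.097)^t    t·PV        t(t+1)·PV
  1       225.00       205.1048       205.1048         410.2097
  2       225.00       186.9689       373.9377       1,121.8131
  3     2,225.00     1,685.4277     5,056.2832      20,225.1326
  Σ                  2,077.5014     5,635.3257      21,757.1554
P = 2,077.5014.
Convexity = Σ t(t+1)·PV / [P·(1+y)²] = 21,757.1554 / (2,077.5014 × 1.203409) = 8.70257.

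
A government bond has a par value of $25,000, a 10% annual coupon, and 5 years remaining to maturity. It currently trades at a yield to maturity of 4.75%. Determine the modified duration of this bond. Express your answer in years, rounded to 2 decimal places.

Periodic yield y = 0.0475. First find Macaulay duration:
  t   CF        PV=CF/(1+0.0475)^t    t·PV
  1     2,500.00     2,386.6348     2,386.6348
  2     2,500.00     2,278.4104     4,556.8207
  3     2,500.00     2,175.0934     6,525.2802
  4     2,500.00     2,076.4615     8,305.8460
  5    27,500.00    21,805.3236   109,026.6179
  Σ                 30,721.9237   130,801.1996
P = 30,721.9237; Macaulay duration = 130,801.1996 / 30,721.9237 = 4.25758 years.
Modified duration = D_Mac / (1 + y) = 4.25758 / 1.0475 = 4.06452 years.

4.06 years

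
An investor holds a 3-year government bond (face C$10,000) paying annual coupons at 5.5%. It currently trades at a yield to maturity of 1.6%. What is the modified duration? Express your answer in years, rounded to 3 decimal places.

Periodic yield y = 0.016. First find Macaulay duration:
  t   CF        PV=CF/(1+0.016)^t    t·PV
  1       550.00       541.3386       541.3386
  2       550.00       532.8136     1,065.6271
  3    10,550.00    10,059.3828    30,178.1484
  Σ                 11,133.5350    31,785.1142
P = 11,133.5350; Macaulay duration = 31,785.1142 / 11,133.5350 = 2.85490 years.
Modified duration = D_Mac / (1 + y) = 2.85490 / 1.016 = 2.80994 years.

2.810 years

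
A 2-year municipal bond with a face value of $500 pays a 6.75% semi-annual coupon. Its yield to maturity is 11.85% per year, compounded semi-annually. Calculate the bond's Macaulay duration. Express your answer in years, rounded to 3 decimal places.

Periodic yield y = 0.05925. Discount each cash flow and weight by its period:
  t   CF        PV=CF/(1+0.05925)^t    t·PV
  1       16.875        15.9311        15.9311
  2       16.875        15.0400        30.0799
  3       16.875        14.1987        42.5961
  4      516.875       410.5742     1,642.2967
  Σ                    455.7439     1,730.9038
Price P = Σ PV = 455.7439.
Macaulay duration = Σ(t·PV) / P = 1,730.9038 / 455.7439 = 3.79797 half-year periods.
In years: 3.79797 / 2 = 1.89899 years.

1.899 years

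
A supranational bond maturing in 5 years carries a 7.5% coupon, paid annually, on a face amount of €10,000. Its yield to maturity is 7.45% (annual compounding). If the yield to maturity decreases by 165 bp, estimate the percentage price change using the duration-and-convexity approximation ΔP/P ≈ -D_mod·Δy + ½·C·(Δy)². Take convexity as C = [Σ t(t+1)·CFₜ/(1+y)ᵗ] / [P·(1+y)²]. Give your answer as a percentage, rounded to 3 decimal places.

With y = 0.0745:
  t   CF        PV=CF/(1+0.0745)^t    t·PV        t(t+1)·PV
  1       750.00       697.9991       697.9991       1,395.9981
  2       750.00       649.6036     1,299.2072       3,897.6216
  3       750.00       604.5636     1,813.6908       7,254.7633
  4       750.00       562.6465     2,250.5858      11,252.9290
  5    10,750.00     7,505.4436    37,527.2179     225,163.3077
  Σ                 10,020.2563    43,588.7009     248,964.6198
P = 10,020.2563; D_Mac = 4.35006 yrs; D_mod = 4.04845 yrs; C = 21.52018.
Duration effect: -4.04845 × (-0.0165) = +0.066799
Convexity effect: 0.5 × 21.52018 × (-0.0165)² = +0.0029294
ΔP/P ≈ +0.066799 + 0.0029294 = +0.069729 = +6.9729%.

+6.973%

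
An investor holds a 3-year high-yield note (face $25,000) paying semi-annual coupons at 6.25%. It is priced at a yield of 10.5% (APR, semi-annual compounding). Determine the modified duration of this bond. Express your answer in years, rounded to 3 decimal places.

Periodic yield y = 0.0525. First find Macaulay duration:
  t   CF        PV=CF/(1+0.0525)^t    t·PV
  1       781.25       742.2803       742.2803
  2       781.25       705.2544     1,410.5089
  3       781.25       670.0755     2,010.2264
  4       781.25       636.6513     2,546.6051
  5       781.25       604.8943     3,024.4716
  6    25,781.25    18,965.8077   113,794.8463
  Σ                 22,324.9635   123,528.9385
P = 22,324.9635; Macaulay duration = 123,528.9385 / 22,324.9635 = 5.53322 half-year periods = 2.76661 years.
Modified duration = D_Mac / (1 + y) = 2.76661 / 1.0525 = 2.62861 years.

2.629 years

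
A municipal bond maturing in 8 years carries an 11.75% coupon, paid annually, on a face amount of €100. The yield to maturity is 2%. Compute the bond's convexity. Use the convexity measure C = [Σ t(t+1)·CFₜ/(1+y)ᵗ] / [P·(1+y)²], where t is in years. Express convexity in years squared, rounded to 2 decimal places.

With y = 0.02:
  t   CF        PV=CF/(1+0.02)^t    t·PV        t(t+1)·PV
  1        11.75        11.5196        11.5196          23.0392
  2        11.75        11.2937        22.5875          67.7624
  3        11.75        11.0723        33.2169         132.8674
  4        11.75        10.8552        43.4207         217.1037
  5        11.75        10.6423        53.2117         319.2701
  6        11.75        10.4337        62.6020         438.2139
  7        11.75        10.2291        71.6036         572.8286
  8       111.75        95.3775       763.0204       6,867.1835
  Σ                    171.4234     1,061.1823       8,638.2689
P = 171.4234.
Convexity = Σ t(t+1)·PV / [P·(1+y)²] = 8,638.2689 / (171.4234 × 1.040400) = 48.43465.

48.43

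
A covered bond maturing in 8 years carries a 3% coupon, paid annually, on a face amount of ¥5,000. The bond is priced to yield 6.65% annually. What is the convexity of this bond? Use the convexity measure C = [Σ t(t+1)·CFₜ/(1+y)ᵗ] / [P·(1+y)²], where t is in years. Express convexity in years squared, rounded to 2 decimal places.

54.01

With y = 0.0665:
  t   CF        PV=CF/(1+0.0665)^t    t·PV        t(t+1)·PV
  1       150.00       140.6470       140.6470         281.2940
  2       150.00       131.8771       263.7543         791.2629
  3       150.00       123.6541       370.9624       1,483.8497
  4       150.00       115.9439       463.7755       2,318.8775
  5       150.00       108.7144       543.5719       3,261.4312
  6       150.00       101.9357       611.6139       4,281.2973
  7       150.00        95.5796       669.0572       5,352.4580
  8     5,150.00     3,076.9494    24,615.5950     221,540.3549
  Σ                  3,895.3011    27,678.9772     239,310.8255
P = 3,895.3011.
Convexity = Σ t(t+1)·PV / [P·(1+y)²] = 239,310.8255 / (3,895.3011 × 1.137422) = 54.01316.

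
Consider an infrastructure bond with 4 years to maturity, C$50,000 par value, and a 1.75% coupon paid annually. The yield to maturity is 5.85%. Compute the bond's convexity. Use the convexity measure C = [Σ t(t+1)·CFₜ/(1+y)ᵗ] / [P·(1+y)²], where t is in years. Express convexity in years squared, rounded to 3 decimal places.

17.190

With y = 0.0585:
  t   CF        PV=CF/(1+0.0585)^t    t·PV        t(t+1)·PV
  1       875.00       826.6415       826.6415       1,653.2829
  2       875.00       780.9556     1,561.9111       4,685.7334
  3       875.00       737.7946     2,213.3838       8,853.5351
  4    50,875.00    40,526.6749   162,106.6997     810,533.4985
  Σ                 42,872.0666   166,708.6361     825,726.0499
P = 42,872.0666.
Convexity = Σ t(t+1)·PV / [P·(1+y)²] = 825,726.0499 / (42,872.0666 × 1.120422) = 17.19016.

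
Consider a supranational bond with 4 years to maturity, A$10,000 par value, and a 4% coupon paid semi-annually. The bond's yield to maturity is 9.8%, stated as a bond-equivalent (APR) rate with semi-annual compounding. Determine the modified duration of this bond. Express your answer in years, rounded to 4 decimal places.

Periodic yield y = 0.049. First find Macaulay duration:
  t   CF        PV=CF/(1+0.049)^t    t·PV
  1       200.00       190.6578       190.6578
  2       200.00       181.7519       363.5038
  3       200.00       173.2621       519.7862
  4       200.00       165.1688       660.6752
  5       200.00       157.4536       787.2679
  6       200.00       150.0987       900.5925
  7       200.00       143.0875     1,001.6122
  8    10,200.00     6,956.5877    55,652.7018
  Σ                  8,118.0681    60,076.7976
P = 8,118.0681; Macaulay duration = 60,076.7976 / 8,118.0681 = 7.40038 half-year periods = 3.70019 years.
Modified duration = D_Mac / (1 + y) = 3.70019 / 1.049 = 3.52735 years.

3.5274 years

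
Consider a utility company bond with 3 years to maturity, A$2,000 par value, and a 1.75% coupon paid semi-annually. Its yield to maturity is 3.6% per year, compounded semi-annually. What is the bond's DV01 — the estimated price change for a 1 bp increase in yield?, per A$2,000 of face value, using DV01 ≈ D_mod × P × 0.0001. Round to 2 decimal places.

A$0.55

Periodic yield y = 0.018.
  t   CF        PV=CF/(1+0.018)^t    t·PV
  1        17.50        17.1906        17.1906
  2        17.50        16.8866        33.7732
  3        17.50        16.5880        49.7641
  4        17.50        16.2947        65.1789
  5        17.50        16.0066        80.0330
  6     2,017.50     1,812.7039    10,876.2236
  Σ                  1,895.6705    11,122.1633
P = 1,895.6705; D_Mac = 5.86714 half-year periods = 2.93357 yrs; D_mod = 2.88170 yrs.
DV01 ≈ 2.88170 × 1,895.6705 × 0.0001 = 0.546275.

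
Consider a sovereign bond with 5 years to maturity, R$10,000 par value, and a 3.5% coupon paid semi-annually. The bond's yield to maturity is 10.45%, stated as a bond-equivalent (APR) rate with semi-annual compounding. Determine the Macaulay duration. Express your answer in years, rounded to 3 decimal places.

Periodic yield y = 0.05225. Discount each cash flow and weight by its period:
  t   CF        PV=CF/(1+0.05225)^t    t·PV
  1       175.00       166.3103       166.3103
  2       175.00       158.0521       316.1041
  3       175.00       150.2039       450.6117
  4       175.00       142.7455       570.9818
  5       175.00       135.6574       678.2868
  6       175.00       128.9212       773.5274
  7       175.00       122.5196       857.6371
  8       175.00       116.4358       931.4865
  9       175.00       110.6541       995.8872
  10   10,175.00     6,114.2765    61,142.7649
  Σ                  7,345.7763    66,883.5979
Price P = Σ PV = 7,345.7763.
Macaulay duration = Σ(t·PV) / P = 66,883.5979 / 7,345.7763 = 9.10504 half-year periods.
In years: 9.10504 / 2 = 4.55252 years.

4.553 years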